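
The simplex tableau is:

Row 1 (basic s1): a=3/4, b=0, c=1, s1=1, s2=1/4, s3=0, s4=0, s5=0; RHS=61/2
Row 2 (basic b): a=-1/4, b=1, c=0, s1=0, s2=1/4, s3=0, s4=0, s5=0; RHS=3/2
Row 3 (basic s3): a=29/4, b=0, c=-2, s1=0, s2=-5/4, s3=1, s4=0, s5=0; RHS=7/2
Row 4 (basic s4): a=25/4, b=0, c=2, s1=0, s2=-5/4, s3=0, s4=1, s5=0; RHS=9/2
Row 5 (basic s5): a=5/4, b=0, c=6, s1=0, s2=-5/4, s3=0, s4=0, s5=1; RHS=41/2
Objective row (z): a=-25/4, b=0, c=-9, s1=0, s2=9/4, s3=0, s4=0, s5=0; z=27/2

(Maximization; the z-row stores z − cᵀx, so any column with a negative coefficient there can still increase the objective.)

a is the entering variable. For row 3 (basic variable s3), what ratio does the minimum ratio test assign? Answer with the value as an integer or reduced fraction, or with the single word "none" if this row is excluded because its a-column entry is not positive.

Ratio = RHS / (a entry) = (7/2) / (29/4) = 14/29.

14/29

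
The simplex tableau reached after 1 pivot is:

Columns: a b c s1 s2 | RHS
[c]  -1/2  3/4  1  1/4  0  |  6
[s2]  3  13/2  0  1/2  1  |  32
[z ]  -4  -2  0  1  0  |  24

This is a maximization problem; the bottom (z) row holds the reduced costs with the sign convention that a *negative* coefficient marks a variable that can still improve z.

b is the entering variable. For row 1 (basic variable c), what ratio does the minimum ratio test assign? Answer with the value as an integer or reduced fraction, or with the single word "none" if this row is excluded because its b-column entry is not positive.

8

Ratio = RHS / (b entry) = 6 / (3/4) = 8.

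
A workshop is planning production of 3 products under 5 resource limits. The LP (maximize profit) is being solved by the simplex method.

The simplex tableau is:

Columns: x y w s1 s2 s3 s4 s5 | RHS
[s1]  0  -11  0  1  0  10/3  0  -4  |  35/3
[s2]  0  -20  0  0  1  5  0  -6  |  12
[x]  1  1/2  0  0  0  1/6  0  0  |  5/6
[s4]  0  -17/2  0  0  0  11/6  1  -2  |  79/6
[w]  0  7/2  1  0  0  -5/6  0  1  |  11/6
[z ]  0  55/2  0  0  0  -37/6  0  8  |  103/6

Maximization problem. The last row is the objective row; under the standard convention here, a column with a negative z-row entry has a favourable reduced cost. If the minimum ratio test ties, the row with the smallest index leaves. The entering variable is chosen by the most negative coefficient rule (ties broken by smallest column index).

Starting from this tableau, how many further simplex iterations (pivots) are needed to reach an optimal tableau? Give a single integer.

1

pivot: s3 in, s2 out → z = 959/30
No improving column remains; optimal.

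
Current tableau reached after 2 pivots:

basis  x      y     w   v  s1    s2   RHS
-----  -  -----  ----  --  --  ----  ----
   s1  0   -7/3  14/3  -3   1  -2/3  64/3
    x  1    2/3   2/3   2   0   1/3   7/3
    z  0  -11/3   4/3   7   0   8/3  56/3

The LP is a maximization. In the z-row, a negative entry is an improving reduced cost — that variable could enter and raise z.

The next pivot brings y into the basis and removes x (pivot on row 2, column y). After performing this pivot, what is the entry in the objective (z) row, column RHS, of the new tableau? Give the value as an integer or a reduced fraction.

63/2

Pivot element is row 2, column y: 2/3.
Normalize row 2: new (row 2, RHS) = (7/3)/(2/3) = 7/2.
z-row ← z-row − (-11/3)·(new row 2): 56/3 − (-11/3)·(7/2) = 63/2.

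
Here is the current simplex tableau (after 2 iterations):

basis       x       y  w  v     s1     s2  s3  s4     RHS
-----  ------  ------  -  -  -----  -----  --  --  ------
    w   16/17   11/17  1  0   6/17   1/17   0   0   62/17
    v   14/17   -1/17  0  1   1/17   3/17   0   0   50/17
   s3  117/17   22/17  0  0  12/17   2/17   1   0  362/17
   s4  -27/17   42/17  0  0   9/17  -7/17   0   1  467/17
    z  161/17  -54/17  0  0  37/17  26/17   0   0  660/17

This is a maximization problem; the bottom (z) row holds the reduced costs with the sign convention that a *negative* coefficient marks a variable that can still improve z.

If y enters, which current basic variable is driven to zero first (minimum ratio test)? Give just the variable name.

Ratios: row 1 (w): (62/17)/(11/17) = 62/11; row 2 (v): entry -1/17 ≤ 0, skip; row 3 (s3): (362/17)/(22/17) = 181/11; row 4 (s4): (467/17)/(42/17) = 467/42.
Minimum ratio 62/11 is in the w row, so w leaves.

w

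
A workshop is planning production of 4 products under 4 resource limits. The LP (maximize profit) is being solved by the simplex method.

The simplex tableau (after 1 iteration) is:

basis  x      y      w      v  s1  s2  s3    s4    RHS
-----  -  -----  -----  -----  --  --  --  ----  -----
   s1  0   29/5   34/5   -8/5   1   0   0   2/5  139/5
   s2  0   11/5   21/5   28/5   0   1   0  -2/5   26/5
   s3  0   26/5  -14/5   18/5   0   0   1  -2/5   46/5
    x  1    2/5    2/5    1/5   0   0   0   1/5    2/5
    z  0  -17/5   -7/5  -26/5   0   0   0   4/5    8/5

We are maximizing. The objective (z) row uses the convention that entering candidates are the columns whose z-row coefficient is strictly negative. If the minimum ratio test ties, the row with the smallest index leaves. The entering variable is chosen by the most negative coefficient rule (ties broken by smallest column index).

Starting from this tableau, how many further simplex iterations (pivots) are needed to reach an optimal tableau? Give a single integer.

pivot: v in, s2 out → z = 45/7
pivot: y in, x out → z = 22/3
No improving column remains; optimal.

2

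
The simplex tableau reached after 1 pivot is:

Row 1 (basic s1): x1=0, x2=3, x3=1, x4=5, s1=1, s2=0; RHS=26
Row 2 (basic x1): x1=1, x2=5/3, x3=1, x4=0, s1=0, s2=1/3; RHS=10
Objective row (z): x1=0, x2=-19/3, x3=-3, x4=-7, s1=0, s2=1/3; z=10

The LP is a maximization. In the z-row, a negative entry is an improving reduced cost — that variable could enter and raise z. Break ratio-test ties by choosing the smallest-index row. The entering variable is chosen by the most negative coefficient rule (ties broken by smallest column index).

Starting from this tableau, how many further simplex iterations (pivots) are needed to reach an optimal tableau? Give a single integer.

3

pivot: x4 in, s1 out → z = 232/5
pivot: x2 in, x1 out → z = 296/5
pivot: x3 in, x2 out → z = 312/5
No improving column remains; optimal.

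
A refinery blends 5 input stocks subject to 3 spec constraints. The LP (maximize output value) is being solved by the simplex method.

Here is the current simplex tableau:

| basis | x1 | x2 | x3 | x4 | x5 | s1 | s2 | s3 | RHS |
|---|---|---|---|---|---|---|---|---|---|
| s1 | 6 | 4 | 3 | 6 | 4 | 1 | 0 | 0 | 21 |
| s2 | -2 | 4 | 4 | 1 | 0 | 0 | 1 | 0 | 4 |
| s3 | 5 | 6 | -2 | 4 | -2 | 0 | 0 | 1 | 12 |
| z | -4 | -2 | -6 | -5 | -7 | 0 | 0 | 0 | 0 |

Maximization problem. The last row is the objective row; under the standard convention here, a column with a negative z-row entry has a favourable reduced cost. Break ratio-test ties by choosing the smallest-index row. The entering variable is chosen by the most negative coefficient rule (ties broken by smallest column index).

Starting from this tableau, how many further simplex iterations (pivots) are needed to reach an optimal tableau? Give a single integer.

2

pivot: x5 in, s1 out → z = 147/4
pivot: x3 in, s2 out → z = 75/2
No improving column remains; optimal.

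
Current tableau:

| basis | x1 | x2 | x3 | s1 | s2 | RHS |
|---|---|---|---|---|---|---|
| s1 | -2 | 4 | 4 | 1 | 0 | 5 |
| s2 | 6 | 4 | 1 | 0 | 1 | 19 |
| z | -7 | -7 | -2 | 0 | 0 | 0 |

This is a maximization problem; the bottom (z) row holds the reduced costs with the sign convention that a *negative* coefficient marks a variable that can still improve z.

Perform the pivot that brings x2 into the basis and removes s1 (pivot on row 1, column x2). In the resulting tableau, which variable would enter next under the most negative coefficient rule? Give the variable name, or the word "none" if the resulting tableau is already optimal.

Pivot element 4. New z-row = old z-row − (-7)·(row 1/4).
Updated z-row coefficients: x1: -21/2, x2: 0, x3: 5, s1: 7/4, s2: 0.
The most negative is -21/2 in column x1, so x1 would enter next.

x1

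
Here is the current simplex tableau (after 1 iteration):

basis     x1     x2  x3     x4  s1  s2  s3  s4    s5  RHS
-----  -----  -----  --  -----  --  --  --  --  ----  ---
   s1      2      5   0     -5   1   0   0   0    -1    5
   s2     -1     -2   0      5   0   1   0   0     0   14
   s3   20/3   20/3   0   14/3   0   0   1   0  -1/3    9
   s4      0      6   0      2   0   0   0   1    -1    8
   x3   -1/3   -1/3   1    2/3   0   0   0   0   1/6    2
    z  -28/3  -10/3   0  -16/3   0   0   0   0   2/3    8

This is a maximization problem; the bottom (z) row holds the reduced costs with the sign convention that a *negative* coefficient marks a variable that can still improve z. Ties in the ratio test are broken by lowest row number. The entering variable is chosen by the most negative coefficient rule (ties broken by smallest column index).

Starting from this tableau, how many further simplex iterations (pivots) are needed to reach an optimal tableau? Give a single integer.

pivot: x1 in, s3 out → z = 103/5
No improving column remains; optimal.

1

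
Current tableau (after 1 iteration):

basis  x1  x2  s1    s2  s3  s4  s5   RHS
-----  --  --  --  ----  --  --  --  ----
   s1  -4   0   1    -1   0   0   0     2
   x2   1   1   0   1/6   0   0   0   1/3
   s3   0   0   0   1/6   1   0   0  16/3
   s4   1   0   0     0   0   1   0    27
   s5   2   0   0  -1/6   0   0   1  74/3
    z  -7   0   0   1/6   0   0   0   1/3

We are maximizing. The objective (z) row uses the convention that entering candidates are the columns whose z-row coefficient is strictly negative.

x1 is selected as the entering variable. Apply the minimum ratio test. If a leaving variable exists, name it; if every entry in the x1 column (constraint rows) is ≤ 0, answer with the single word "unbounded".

Ratios: row 1 (s1): entry -4 ≤ 0, skip; row 2 (x2): (1/3)/1 = 1/3; row 3 (s3): entry 0 ≤ 0, skip; row 4 (s4): 27/1 = 27; row 5 (s5): (74/3)/2 = 37/3.
Minimum ratio is in the x2 row, so x2 leaves.

x2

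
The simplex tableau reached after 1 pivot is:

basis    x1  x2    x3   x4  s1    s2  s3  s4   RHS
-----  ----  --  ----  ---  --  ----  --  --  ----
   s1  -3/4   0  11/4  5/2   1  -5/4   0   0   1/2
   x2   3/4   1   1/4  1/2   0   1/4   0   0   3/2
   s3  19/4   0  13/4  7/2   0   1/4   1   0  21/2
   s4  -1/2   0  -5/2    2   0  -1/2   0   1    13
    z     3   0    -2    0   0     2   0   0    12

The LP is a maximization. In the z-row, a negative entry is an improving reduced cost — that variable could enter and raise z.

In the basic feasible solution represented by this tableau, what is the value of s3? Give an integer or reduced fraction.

s3 is basic (row 3); its value is the RHS of that row: 21/2.

21/2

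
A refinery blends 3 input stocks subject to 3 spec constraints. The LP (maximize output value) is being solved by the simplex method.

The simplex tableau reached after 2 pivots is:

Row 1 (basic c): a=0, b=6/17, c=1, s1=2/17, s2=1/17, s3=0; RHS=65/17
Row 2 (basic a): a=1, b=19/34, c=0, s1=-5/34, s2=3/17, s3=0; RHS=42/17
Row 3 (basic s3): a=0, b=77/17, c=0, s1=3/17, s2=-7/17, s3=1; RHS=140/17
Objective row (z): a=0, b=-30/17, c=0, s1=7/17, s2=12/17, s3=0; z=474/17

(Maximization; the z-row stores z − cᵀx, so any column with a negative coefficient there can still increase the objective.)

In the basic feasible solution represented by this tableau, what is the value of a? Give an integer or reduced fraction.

42/17

a is basic (row 2); its value is the RHS of that row: 42/17.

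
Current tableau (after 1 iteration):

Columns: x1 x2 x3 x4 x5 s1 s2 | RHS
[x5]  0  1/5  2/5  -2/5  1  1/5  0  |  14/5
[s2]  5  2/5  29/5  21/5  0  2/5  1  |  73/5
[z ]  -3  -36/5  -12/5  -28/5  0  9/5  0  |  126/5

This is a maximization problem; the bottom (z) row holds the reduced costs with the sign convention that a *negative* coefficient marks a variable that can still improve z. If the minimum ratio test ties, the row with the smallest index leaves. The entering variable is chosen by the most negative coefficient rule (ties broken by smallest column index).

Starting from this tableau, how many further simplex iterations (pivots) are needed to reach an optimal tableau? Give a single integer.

2

pivot: x2 in, x5 out → z = 126
pivot: x4 in, s2 out → z = 162
No improving column remains; optimal.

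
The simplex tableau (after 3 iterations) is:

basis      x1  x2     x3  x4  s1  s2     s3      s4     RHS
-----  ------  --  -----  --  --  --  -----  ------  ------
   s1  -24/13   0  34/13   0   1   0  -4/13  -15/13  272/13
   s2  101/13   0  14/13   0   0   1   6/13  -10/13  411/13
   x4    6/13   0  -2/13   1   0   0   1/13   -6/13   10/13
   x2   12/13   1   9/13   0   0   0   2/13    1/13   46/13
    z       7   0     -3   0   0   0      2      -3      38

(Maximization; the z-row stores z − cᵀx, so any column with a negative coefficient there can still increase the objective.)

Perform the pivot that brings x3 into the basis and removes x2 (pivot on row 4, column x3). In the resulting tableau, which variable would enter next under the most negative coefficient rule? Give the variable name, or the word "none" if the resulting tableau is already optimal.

Pivot element 9/13. New z-row = old z-row − (-3)·(row 4/(9/13)).
Updated z-row coefficients: x1: 11, x2: 13/3, x3: 0, x4: 0, s1: 0, s2: 0, s3: 8/3, s4: -8/3.
The most negative is -8/3 in column s4, so s4 would enter next.

s4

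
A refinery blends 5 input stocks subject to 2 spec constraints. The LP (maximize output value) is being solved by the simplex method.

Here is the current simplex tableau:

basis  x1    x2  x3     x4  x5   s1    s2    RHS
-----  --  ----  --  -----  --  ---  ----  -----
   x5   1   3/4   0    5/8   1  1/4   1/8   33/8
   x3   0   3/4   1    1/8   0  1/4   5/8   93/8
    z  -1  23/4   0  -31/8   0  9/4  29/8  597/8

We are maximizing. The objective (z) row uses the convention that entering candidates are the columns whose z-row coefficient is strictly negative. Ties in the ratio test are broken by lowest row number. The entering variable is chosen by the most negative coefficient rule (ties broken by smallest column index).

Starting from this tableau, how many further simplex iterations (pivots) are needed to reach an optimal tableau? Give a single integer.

1

pivot: x4 in, x5 out → z = 501/5
No improving column remains; optimal.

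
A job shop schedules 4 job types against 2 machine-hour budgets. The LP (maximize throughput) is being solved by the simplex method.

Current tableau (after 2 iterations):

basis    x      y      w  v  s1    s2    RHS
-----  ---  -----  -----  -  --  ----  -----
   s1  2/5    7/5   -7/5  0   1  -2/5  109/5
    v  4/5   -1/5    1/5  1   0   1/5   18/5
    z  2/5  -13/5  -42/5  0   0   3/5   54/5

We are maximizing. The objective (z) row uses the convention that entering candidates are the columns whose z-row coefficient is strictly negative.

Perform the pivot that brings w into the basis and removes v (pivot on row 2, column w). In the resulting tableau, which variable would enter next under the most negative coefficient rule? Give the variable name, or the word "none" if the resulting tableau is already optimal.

Pivot element 1/5. New z-row = old z-row − (-42/5)·(row 2/(1/5)).
Updated z-row coefficients: x: 34, y: -11, w: 0, v: 42, s1: 0, s2: 9.
The most negative is -11 in column y, so y would enter next.

y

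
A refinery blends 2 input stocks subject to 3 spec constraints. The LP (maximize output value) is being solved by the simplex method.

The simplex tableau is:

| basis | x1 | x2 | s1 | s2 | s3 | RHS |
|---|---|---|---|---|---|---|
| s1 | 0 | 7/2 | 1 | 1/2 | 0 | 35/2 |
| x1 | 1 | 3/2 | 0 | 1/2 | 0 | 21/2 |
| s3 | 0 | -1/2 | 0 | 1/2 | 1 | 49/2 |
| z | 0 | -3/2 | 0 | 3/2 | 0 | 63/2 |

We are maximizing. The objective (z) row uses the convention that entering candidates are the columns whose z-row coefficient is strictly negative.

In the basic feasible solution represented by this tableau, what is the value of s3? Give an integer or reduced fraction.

s3 is basic (row 3); its value is the RHS of that row: 49/2.

49/2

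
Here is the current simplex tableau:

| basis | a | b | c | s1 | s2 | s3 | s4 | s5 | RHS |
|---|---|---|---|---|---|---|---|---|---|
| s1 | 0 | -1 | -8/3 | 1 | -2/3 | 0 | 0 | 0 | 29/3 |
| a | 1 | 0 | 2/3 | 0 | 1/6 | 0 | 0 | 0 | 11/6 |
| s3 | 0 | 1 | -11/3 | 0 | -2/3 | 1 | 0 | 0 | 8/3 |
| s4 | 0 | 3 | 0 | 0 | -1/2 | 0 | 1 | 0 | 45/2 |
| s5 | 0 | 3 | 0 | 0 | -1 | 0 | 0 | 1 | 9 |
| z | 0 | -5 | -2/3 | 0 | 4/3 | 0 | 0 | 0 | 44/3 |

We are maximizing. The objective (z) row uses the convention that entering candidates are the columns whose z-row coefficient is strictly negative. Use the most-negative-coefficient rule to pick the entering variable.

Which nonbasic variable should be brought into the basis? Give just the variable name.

Objective-row coefficients: a: 0, b: -5, c: -2/3, s1: 0, s2: 4/3, s3: 0, s4: 0, s5: 0.
The most negative is -5 in column b, so b enters.

b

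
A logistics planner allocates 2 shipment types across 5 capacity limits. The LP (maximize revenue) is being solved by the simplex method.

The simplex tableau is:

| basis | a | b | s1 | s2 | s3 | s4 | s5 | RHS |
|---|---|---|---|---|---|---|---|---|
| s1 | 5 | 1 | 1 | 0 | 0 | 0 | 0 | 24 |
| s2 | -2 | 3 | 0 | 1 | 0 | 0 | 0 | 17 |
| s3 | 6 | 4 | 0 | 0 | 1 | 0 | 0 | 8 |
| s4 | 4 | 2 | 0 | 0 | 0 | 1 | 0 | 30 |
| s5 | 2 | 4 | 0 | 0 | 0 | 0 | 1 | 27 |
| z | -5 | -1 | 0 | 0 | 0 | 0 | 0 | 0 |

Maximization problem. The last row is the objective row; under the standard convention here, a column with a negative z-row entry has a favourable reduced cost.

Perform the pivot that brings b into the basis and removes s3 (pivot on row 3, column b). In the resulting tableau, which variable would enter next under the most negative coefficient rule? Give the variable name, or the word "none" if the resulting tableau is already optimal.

a

Pivot element 4. New z-row = old z-row − (-1)·(row 3/4).
Updated z-row coefficients: a: -7/2, b: 0, s1: 0, s2: 0, s3: 1/4, s4: 0, s5: 0.
The most negative is -7/2 in column a, so a would enter next.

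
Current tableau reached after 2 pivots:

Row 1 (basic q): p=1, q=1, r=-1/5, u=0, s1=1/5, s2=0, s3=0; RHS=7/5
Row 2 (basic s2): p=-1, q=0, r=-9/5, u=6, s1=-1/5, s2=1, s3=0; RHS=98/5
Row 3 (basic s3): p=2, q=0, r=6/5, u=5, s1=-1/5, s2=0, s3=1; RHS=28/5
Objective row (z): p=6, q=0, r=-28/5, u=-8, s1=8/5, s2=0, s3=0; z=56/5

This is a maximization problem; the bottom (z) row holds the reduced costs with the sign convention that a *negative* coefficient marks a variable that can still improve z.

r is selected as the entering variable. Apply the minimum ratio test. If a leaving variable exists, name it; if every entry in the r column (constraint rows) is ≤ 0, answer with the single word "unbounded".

s3

Ratios: row 1 (q): entry -1/5 ≤ 0, skip; row 2 (s2): entry -9/5 ≤ 0, skip; row 3 (s3): (28/5)/(6/5) = 14/3.
Minimum ratio is in the s3 row, so s3 leaves.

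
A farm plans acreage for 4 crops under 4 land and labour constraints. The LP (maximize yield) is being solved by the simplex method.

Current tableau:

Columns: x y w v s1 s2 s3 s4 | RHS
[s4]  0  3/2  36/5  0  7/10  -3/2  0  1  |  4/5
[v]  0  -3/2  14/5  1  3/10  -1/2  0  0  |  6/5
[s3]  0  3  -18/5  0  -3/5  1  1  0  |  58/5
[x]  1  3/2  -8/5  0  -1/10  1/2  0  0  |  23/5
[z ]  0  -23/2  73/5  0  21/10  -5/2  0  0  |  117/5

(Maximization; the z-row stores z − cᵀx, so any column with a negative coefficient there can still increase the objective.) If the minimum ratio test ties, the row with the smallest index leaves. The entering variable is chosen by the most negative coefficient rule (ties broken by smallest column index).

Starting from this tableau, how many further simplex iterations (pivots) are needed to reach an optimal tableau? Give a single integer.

pivot: y in, s4 out → z = 443/15
pivot: s2 in, x out → z = 842/15
No improving column remains; optimal.

2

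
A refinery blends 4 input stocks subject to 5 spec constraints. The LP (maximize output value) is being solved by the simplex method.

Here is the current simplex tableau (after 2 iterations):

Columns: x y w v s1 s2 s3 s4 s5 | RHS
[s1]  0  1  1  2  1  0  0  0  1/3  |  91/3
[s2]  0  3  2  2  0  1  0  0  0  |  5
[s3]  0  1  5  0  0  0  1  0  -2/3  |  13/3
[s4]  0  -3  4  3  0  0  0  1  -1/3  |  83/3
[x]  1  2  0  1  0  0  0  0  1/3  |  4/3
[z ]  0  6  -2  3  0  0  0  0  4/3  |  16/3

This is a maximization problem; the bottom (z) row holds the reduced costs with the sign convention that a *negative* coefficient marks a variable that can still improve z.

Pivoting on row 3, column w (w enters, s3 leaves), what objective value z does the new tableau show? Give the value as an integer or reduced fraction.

Minimum ratio for w: (13/3)/5 = 13/15.
z changes by −(z-row coeff of w)·ratio = −(-2)·(13/15) = 26/15.
New z = 16/3 + (26/15) = 106/15.

106/15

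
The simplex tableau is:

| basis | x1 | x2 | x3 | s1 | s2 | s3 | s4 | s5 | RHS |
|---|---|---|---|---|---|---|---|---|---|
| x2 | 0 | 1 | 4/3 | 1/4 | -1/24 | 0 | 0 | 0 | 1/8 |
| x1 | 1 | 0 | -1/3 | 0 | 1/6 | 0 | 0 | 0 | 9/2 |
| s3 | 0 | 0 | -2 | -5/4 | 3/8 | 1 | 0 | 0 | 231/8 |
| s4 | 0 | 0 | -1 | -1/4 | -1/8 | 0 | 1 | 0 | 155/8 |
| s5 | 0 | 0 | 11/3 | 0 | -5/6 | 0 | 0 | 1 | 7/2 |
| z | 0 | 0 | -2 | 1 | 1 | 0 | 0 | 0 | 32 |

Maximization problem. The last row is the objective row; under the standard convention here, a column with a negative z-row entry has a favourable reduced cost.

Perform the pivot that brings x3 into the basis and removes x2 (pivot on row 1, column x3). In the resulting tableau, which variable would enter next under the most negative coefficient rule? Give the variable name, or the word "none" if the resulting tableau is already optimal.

Pivot element 4/3. New z-row = old z-row − (-2)·(row 1/(4/3)).
Updated z-row coefficients: x1: 0, x2: 3/2, x3: 0, s1: 11/8, s2: 15/16, s3: 0, s4: 0, s5: 0.
No coefficient is strictly negative; the tableau after this pivot is optimal.

none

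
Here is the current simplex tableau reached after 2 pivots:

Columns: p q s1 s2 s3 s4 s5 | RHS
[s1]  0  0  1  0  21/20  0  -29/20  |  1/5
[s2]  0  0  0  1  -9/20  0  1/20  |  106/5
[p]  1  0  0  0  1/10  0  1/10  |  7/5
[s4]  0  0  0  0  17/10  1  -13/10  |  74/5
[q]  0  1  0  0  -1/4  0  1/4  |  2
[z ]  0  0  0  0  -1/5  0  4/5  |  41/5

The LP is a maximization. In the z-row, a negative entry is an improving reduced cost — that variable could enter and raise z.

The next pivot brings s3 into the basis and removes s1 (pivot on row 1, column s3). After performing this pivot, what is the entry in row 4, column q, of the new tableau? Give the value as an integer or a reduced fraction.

Pivot element is row 1, column s3: 21/20.
Normalize row 1: new (row 1, q) = 0/(21/20) = 0.
row 4 ← row 4 − (17/10)·(new row 1): 0 − (17/10)·0 = 0.

0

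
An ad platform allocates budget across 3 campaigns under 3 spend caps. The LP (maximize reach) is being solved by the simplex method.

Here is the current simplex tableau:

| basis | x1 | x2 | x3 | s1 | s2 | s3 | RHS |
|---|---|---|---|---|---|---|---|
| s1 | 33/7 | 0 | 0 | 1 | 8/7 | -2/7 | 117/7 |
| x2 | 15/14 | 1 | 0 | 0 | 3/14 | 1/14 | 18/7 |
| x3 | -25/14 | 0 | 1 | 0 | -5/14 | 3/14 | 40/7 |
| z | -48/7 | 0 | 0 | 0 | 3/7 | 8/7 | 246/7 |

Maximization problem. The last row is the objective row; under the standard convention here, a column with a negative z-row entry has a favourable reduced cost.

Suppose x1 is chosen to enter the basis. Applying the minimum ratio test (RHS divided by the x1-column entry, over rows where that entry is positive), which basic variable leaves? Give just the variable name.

Ratios: row 1 (s1): (117/7)/(33/7) = 39/11; row 2 (x2): (18/7)/(15/14) = 12/5; row 3 (x3): entry -25/14 ≤ 0, skip.
Minimum ratio 12/5 is in the x2 row, so x2 leaves.

x2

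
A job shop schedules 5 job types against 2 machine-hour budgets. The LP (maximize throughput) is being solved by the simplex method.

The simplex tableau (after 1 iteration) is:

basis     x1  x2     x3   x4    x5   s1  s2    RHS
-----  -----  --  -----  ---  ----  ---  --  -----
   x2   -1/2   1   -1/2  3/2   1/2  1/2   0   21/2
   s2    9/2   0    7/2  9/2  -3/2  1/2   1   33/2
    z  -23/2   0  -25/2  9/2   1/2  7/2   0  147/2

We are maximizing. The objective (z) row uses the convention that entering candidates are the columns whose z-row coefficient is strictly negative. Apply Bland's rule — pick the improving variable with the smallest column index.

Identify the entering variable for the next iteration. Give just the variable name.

x1

Objective-row coefficients: x1: -23/2, x2: 0, x3: -25/2, x4: 9/2, x5: 1/2, s1: 7/2, s2: 0.
Improving columns: x1, x3. Bland's rule picks the smallest column index → x1.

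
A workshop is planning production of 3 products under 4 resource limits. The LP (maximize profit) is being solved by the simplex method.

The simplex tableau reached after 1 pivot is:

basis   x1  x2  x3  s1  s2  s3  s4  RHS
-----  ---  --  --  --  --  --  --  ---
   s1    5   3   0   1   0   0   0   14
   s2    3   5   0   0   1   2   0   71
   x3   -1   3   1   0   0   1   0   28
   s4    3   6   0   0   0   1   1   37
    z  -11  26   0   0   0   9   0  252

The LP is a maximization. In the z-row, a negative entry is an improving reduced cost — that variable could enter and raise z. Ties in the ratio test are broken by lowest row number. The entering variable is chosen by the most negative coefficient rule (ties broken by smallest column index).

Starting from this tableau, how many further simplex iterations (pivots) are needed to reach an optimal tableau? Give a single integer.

pivot: x1 in, s1 out → z = 1414/5
No improving column remains; optimal.

1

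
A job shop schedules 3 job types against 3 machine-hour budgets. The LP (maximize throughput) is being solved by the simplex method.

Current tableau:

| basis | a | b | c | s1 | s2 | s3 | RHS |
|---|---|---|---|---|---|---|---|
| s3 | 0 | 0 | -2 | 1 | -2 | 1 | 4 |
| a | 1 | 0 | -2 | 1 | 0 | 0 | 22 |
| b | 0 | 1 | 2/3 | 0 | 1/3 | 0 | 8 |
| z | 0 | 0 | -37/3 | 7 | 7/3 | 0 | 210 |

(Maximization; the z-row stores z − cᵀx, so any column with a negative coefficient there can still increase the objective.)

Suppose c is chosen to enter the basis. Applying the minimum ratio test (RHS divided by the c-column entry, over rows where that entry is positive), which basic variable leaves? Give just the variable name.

b

Ratios: row 1 (s3): entry -2 ≤ 0, skip; row 2 (a): entry -2 ≤ 0, skip; row 3 (b): 8/(2/3) = 12.
Minimum ratio 12 is in the b row, so b leaves.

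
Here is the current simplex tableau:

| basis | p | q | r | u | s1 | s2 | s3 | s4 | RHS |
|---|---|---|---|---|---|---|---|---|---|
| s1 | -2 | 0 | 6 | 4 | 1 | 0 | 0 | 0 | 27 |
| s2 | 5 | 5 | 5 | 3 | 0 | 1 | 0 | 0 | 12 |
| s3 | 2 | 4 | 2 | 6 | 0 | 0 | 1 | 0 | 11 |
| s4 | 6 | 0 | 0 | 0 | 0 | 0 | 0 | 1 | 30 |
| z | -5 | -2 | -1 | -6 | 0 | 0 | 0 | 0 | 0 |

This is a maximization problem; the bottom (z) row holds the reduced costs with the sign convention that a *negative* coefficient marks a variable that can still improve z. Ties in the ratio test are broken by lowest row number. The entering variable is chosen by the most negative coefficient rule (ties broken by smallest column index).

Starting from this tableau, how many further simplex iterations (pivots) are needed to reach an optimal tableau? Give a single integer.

2

pivot: u in, s3 out → z = 11
pivot: p in, s2 out → z = 127/8
No improving column remains; optimal.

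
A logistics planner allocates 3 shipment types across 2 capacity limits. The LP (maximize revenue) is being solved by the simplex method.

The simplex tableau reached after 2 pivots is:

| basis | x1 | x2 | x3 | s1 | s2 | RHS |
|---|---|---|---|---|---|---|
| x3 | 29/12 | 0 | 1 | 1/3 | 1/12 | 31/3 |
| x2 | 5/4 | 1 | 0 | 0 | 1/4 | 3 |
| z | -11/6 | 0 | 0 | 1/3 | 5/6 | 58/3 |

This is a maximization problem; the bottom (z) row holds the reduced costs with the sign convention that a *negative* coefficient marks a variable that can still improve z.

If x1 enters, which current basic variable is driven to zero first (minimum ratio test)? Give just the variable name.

x2

Ratios: row 1 (x3): (31/3)/(29/12) = 124/29; row 2 (x2): 3/(5/4) = 12/5.
Minimum ratio 12/5 is in the x2 row, so x2 leaves.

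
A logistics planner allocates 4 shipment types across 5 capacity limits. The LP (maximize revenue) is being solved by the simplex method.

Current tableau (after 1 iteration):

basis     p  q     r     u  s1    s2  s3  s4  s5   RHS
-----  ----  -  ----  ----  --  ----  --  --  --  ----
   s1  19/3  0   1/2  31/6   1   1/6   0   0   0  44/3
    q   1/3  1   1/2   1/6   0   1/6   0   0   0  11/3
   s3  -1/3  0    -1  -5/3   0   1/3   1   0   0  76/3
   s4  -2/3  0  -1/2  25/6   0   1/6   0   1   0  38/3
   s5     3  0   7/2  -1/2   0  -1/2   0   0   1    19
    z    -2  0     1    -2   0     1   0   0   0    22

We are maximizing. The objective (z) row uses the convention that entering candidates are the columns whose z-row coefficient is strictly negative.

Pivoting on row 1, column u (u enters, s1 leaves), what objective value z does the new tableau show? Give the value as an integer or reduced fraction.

Minimum ratio for u: (44/3)/(31/6) = 88/31.
z changes by −(z-row coeff of u)·ratio = −(-2)·(88/31) = 176/31.
New z = 22 + (176/31) = 858/31.

858/31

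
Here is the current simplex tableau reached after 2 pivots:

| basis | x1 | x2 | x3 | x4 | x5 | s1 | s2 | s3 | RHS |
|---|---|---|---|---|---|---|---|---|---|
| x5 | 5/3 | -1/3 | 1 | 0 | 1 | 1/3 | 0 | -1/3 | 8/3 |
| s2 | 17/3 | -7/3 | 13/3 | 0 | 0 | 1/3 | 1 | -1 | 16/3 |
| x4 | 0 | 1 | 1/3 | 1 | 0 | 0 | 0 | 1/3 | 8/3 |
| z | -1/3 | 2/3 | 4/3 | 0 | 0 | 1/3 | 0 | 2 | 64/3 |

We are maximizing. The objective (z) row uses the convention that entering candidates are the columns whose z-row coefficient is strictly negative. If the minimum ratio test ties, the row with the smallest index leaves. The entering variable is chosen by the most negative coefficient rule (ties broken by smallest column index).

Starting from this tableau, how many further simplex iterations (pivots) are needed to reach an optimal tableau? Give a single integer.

pivot: x1 in, s2 out → z = 368/17
No improving column remains; optimal.

1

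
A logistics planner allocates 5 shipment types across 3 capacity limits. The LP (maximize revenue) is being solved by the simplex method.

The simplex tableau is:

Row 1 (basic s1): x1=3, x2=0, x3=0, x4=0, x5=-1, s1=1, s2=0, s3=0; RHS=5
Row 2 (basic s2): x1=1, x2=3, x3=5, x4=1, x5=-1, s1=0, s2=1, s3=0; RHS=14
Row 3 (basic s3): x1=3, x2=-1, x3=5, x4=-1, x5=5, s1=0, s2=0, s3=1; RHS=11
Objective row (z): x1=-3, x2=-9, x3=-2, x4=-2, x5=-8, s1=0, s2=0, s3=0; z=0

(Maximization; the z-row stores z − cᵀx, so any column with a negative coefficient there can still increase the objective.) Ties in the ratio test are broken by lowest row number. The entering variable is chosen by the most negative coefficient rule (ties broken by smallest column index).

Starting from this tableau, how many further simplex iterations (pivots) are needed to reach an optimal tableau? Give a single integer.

pivot: x2 in, s2 out → z = 42
pivot: x5 in, s3 out → z = 1105/14
pivot: x4 in, x2 out → z = 181/2
No improving column remains; optimal.

3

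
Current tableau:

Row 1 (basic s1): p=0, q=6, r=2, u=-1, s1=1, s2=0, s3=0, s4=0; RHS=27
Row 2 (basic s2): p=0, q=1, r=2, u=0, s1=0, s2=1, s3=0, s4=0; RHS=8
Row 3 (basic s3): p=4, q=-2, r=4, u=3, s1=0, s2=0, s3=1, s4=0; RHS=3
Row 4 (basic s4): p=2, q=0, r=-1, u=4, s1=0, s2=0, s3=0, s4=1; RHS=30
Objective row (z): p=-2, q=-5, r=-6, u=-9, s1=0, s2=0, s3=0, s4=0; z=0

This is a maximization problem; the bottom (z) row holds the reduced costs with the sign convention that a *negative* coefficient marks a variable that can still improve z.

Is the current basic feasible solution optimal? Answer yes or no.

no

Column p has objective-row coefficient -2, which is negative; an improving pivot exists, so not yet optimal.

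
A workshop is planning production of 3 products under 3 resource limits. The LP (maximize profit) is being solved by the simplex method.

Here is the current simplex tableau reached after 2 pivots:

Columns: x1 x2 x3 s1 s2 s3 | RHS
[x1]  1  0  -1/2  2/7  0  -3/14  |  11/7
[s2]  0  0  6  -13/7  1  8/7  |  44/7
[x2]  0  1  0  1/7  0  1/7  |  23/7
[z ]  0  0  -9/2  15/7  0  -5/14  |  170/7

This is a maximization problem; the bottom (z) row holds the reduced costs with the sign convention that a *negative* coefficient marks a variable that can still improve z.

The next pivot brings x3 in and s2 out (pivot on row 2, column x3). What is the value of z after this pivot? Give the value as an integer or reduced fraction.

29

Minimum ratio for x3: (44/7)/6 = 22/21.
z changes by −(z-row coeff of x3)·ratio = −(-9/2)·(22/21) = 33/7.
New z = 170/7 + (33/7) = 29.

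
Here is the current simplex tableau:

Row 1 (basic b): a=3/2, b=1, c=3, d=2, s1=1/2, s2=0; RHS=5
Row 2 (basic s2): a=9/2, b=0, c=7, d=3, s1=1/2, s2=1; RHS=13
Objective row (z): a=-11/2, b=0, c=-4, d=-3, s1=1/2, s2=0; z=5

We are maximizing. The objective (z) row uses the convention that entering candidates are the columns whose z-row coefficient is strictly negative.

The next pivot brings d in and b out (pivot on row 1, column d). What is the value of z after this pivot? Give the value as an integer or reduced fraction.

25/2

Minimum ratio for d: 5/2 = 5/2.
z changes by −(z-row coeff of d)·ratio = −(-3)·(5/2) = 15/2.
New z = 5 + (15/2) = 25/2.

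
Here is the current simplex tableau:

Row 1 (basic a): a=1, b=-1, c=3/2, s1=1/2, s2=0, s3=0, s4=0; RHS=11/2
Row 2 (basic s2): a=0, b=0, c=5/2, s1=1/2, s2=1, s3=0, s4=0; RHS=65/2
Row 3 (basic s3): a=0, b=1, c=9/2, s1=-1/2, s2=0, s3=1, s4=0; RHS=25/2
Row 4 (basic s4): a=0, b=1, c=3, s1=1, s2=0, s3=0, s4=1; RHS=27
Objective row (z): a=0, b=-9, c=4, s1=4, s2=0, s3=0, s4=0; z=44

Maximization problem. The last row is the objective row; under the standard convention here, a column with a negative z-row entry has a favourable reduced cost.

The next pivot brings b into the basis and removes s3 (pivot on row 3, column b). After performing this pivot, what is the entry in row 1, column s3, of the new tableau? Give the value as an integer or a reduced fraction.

1

Pivot element is row 3, column b: 1.
Normalize row 3: new (row 3, s3) = 1/1 = 1.
row 1 ← row 1 − (-1)·(new row 3): 0 − (-1)·1 = 1.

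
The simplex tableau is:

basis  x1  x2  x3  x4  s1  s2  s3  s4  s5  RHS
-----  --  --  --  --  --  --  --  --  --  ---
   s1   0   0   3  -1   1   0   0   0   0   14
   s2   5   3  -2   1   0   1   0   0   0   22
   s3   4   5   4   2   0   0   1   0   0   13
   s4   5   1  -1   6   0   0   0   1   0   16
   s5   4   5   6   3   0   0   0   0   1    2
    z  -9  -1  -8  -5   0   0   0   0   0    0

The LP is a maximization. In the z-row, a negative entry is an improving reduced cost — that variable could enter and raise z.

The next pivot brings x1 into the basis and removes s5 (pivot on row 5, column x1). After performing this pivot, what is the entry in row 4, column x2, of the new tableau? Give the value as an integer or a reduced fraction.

-21/4

Pivot element is row 5, column x1: 4.
Normalize row 5: new (row 5, x2) = 5/4 = 5/4.
row 4 ← row 4 − 5·(new row 5): 1 − 5·(5/4) = -21/4.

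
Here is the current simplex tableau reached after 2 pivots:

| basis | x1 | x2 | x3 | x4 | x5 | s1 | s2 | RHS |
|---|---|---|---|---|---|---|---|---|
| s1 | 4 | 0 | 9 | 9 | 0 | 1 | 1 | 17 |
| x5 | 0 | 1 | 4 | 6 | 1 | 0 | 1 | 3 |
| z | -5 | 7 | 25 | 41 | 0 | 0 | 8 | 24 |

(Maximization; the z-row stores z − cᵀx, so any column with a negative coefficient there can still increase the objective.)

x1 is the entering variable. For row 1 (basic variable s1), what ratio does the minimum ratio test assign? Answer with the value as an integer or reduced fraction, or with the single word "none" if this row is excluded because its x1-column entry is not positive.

Ratio = RHS / (x1 entry) = 17 / 4 = 17/4.

17/4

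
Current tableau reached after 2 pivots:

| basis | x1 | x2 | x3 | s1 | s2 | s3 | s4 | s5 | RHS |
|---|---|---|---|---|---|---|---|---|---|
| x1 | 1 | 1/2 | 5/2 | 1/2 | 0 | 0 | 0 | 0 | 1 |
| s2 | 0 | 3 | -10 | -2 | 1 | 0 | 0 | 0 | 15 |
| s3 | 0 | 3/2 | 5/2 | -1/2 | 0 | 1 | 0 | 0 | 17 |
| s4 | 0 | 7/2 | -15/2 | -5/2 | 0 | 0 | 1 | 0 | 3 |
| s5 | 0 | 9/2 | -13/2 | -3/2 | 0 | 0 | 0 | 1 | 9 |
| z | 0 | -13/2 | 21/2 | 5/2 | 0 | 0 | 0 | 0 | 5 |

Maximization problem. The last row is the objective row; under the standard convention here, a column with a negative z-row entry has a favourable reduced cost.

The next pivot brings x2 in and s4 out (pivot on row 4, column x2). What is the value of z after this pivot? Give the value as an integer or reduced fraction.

Minimum ratio for x2: 3/(7/2) = 6/7.
z changes by −(z-row coeff of x2)·ratio = −(-13/2)·(6/7) = 39/7.
New z = 5 + (39/7) = 74/7.

74/7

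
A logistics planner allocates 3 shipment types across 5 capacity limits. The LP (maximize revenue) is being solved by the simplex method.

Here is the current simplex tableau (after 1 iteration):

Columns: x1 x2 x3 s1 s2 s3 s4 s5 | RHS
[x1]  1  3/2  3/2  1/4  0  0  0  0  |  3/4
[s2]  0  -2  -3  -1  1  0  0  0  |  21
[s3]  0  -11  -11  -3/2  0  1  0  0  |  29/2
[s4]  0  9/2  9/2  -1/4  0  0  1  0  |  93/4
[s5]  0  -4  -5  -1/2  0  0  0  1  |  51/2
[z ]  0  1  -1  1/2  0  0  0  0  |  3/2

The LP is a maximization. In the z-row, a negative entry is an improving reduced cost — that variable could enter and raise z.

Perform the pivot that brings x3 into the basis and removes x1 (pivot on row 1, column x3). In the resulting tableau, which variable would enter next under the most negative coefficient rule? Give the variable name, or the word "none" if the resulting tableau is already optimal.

Pivot element 3/2. New z-row = old z-row − (-1)·(row 1/(3/2)).
Updated z-row coefficients: x1: 2/3, x2: 2, x3: 0, s1: 2/3, s2: 0, s3: 0, s4: 0, s5: 0.
No coefficient is strictly negative; the tableau after this pivot is optimal.

none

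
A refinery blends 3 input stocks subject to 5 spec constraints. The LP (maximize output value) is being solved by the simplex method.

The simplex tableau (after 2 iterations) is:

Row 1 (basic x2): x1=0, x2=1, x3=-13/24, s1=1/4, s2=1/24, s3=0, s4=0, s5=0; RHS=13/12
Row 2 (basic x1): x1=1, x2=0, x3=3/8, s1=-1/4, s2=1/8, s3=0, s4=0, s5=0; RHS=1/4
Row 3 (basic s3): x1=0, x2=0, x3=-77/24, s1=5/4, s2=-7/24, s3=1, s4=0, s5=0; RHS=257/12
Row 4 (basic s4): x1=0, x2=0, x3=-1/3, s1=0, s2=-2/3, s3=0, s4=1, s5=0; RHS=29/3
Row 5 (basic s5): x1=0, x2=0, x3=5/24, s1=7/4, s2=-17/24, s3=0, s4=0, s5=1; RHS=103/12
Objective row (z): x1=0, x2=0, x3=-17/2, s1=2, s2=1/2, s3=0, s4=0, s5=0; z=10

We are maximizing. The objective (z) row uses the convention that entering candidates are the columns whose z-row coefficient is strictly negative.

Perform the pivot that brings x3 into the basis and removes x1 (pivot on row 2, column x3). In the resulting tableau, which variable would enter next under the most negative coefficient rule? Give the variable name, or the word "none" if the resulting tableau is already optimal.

s1

Pivot element 3/8. New z-row = old z-row − (-17/2)·(row 2/(3/8)).
Updated z-row coefficients: x1: 68/3, x2: 0, x3: 0, s1: -11/3, s2: 10/3, s3: 0, s4: 0, s5: 0.
The most negative is -11/3 in column s1, so s1 would enter next.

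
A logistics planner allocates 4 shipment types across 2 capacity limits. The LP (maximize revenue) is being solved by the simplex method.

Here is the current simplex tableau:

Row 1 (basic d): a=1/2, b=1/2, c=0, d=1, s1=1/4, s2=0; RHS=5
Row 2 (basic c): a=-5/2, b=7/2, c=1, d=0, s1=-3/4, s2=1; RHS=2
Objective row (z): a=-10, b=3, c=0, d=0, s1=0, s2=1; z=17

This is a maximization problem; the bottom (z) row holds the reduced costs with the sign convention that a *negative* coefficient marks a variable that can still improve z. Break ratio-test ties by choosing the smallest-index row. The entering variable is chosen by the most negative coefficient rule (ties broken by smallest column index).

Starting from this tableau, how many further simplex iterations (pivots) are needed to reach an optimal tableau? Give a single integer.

1

pivot: a in, d out → z = 117
No improving column remains; optimal.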